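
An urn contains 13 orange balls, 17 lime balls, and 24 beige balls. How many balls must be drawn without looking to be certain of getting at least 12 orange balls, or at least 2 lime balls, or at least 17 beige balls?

29

The worst case stops just short of every target: 11 orange, 1 lime, 16 beige — 11 + 1 + 16 = 28 balls.
One more ball must push some color to its target, so 28 + 1 = 29.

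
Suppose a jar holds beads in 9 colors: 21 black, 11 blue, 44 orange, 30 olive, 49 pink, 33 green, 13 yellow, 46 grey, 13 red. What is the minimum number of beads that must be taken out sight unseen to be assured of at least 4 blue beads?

253

The worst case draws every non-blue bead first: 21 + 44 + 30 + 49 + 33 + 13 + 46 + 13 = 249.
The next 4 draws are then forced to be blue, giving 249 + 4 = 253.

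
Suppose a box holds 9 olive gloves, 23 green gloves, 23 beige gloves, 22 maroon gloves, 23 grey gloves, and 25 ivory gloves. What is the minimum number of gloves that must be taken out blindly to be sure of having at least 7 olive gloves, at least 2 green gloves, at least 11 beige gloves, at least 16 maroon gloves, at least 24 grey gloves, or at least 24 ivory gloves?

The worst case stops just short of every target: 6 olive, 1 green, 10 beige, 15 maroon, 23 grey, 23 ivory — 6 + 1 + 10 + 15 + 23 + 23 = 78 gloves.
One more glove must push some color to its target, so 78 + 1 = 79.

79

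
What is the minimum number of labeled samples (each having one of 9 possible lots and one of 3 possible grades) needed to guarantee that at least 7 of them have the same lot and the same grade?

There are 9 × 3 = 27 (lot, grade) combinations acting as pigeonholes.
With 27 × 6 = 162 labeled samples we could place exactly 6 in each, with no (lot, grade) pair reaching 7.
One more forces some (lot, grade) pair to hold 7, so 162 + 1 = 163.

163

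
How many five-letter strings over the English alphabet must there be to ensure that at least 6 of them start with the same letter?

There are 26 possible first letters acting as pigeonholes.
With 26 × 5 = 130 five-letter strings over the English alphabet we could place exactly 5 in each, with no class reaching 6.
One more forces some class to hold 6, so 130 + 1 = 131.

131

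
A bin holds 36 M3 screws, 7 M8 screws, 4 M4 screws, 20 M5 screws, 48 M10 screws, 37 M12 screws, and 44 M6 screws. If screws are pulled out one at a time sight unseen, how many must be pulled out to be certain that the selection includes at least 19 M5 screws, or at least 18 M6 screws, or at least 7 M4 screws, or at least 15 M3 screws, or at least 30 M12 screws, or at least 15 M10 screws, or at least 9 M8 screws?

Each of the 7 sizes has its own threshold; avoid all of them simultaneously.
The worst case stops just short of every target: 14 M3, all 7 M8, all 4 M4, 18 M5, 14 M10, 29 M12, 17 M6 — 14 + 7 + 4 + 18 + 14 + 29 + 17 = 103 screws.
One more screw must push some size to its target, so 103 + 1 = 104.

104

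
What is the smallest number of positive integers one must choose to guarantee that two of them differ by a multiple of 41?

Two integers differ by a multiple of 41 exactly when they share a remainder mod 41.
There are 41 residue classes mod 41, so 41 integers can all lie in distinct classes.
One more integer must repeat a residue, giving a difference divisible by 41. So n = 41 + 1 = 42.

42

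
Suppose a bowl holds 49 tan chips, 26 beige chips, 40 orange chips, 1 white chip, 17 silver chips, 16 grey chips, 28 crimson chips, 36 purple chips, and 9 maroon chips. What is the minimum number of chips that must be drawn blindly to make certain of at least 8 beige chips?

204

The worst case draws every non-beige chip first: 49 + 40 + 1 + 17 + 16 + 28 + 36 + 9 = 196.
The next 8 draws are then forced to be beige, giving 196 + 8 = 204.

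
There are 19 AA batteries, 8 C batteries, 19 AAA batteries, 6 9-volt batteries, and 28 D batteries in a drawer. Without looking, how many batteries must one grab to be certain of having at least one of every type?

75

The hardest type to obtain is 9-volt: we could draw every other battery first — 80 − 6 = 74 batteries — without a single 9-volt one.
The next draw must be 9-volt, so 74 + 1 = 75.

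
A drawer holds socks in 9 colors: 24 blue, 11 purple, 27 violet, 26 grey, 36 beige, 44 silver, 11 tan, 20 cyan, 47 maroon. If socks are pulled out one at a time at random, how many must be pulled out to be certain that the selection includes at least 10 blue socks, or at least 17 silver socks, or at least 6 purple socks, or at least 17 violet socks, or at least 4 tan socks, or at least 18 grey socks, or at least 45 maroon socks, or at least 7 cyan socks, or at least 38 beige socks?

The worst case stops just short of every target: 9 blue, 5 purple, 16 violet, 17 grey, all 36 beige, 16 silver, 3 tan, 6 cyan, 44 maroon — 9 + 5 + 16 + 17 + 36 + 16 + 3 + 6 + 44 = 152 socks.
One more sock must push some color to its target, so 152 + 1 = 153.

153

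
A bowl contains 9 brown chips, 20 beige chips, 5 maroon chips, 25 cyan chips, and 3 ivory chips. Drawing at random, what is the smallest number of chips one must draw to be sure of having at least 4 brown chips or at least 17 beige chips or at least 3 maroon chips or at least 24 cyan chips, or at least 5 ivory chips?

48

The worst case stops just short of every target: 3 brown, 16 beige, 2 maroon, 23 cyan, all 3 ivory — 3 + 16 + 2 + 23 + 3 = 47 chips.
One more chip must push some color to its target, so 47 + 1 = 48.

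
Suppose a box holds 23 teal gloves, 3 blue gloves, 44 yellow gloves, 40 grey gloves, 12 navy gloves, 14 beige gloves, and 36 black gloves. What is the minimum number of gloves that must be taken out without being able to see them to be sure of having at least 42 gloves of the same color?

170

In the worst case we take at most 41 of each color, but all 23 teal, all 3 blue, all 40 grey, all 12 navy, all 14 beige, and all 36 black (fewer than 41), giving 23 + 3 + 41 + 40 + 12 + 14 + 36 = 169.
One more glove then forces some color to 42, so 169 + 1 = 170.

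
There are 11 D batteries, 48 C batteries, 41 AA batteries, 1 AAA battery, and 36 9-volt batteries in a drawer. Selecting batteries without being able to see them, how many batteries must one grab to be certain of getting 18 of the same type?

64

Treat the 5 types as pigeonholes.
In the worst case we take at most 17 of each type, but all 11 D and all 1 AAA (fewer than 17), giving 11 + 17 + 17 + 1 + 17 = 63.
One more battery then forces some type to 18, so 63 + 1 = 64.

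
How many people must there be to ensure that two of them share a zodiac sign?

There are 12 zodiac signs acting as pigeonholes.
With 12 people we could place one in each, avoiding any repeat.
One more forces some class to hold 2, so 12 + 1 = 13.

13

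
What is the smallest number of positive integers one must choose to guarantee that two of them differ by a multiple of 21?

Two integers differ by a multiple of 21 exactly when they share a remainder mod 21.
There are 21 residue classes mod 21, so 21 integers can all lie in distinct classes.
One more integer must repeat a residue, giving a difference divisible by 21. So n = 21 + 1 = 22.

22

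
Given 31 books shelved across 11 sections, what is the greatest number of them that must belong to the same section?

3

The 31 books fall into 11 sections.
If each of the 11 sections held at most 2, the total would be at most 11 × 2 = 22 < 31, a contradiction.
So at least one holds ⌈31/11⌉ = 3.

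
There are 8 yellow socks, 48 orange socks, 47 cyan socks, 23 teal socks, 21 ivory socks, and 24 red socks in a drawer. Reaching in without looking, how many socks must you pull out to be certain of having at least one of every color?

164

The hardest color to obtain is yellow: we could draw every other sock first — 171 − 8 = 163 socks — without a single yellow one.
The next draw must be yellow, so 163 + 1 = 164.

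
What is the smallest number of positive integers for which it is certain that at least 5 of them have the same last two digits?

401

There are 100 possible two-digit endings acting as pigeonholes.
With 100 × 4 = 400 positive integers we could place exactly 4 in each, with no class reaching 5.
One more forces some class to hold 5, so 400 + 1 = 401.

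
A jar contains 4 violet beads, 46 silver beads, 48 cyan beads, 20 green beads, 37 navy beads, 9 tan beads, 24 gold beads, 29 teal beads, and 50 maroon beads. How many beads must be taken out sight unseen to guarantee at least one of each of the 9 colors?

264

The hardest color to obtain is violet: we could draw every other bead first — 267 − 4 = 263 beads — without a single violet one.
The next draw must be violet, so 263 + 1 = 264.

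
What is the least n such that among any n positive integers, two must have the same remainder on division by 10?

11

Use the pigeonhole principle on residue classes: two integers differ by a multiple of 10 exactly when they share a remainder mod 10.
There are 10 residue classes mod 10, so 10 integers can all lie in distinct classes.
One more integer must repeat a residue, giving a difference divisible by 10. So n = 10 + 1 = 11.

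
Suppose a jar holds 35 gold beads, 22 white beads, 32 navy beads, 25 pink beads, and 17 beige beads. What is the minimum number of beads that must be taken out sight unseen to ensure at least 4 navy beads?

103

To avoid navy beads as long as possible, exhaust the other 4 colors first.
The worst case draws every non-navy bead first: 35 + 22 + 25 + 17 = 99.
The next 4 draws are then forced to be navy, giving 99 + 4 = 103.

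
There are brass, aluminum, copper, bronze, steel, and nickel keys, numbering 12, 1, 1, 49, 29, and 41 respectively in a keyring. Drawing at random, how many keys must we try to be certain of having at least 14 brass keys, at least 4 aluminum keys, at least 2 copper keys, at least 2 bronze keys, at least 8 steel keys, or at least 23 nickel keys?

45

The worst case stops just short of every target: all 12 brass, all 1 aluminum, 1 copper, 1 bronze, 7 steel, 22 nickel — 12 + 1 + 1 + 1 + 7 + 22 = 44 keys.
One more key must push some type to its target, so 44 + 1 = 45.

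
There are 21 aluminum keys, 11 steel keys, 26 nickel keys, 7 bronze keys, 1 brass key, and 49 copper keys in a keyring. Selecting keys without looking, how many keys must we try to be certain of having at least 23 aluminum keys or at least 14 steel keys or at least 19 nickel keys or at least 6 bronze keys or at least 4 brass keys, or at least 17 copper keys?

Each of the 6 types has its own threshold; avoid all of them simultaneously.
The worst case stops just short of every target: all 21 aluminum, all 11 steel, 18 nickel, 5 bronze, all 1 brass, 16 copper — 21 + 11 + 18 + 5 + 1 + 16 = 72 keys.
One more key must push some type to its target, so 72 + 1 = 73.

73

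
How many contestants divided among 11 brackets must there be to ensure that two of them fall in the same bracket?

There are 11 brackets acting as pigeonholes.
With 11 contestants we could place one in each, avoiding any repeat.
One more forces some class to hold 2, so 11 + 1 = 12.

12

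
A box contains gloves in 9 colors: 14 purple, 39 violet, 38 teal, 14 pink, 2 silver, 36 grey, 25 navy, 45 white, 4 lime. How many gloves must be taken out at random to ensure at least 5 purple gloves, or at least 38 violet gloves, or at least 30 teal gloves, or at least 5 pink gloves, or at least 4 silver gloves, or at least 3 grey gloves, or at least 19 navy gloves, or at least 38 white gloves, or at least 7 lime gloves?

The worst case stops just short of every target: 4 purple, 37 violet, 29 teal, 4 pink, all 2 silver, 2 grey, 18 navy, 37 white, all 4 lime — 4 + 37 + 29 + 4 + 2 + 2 + 18 + 37 + 4 = 137 gloves.
One more glove must push some color to its target, so 137 + 1 = 138.

138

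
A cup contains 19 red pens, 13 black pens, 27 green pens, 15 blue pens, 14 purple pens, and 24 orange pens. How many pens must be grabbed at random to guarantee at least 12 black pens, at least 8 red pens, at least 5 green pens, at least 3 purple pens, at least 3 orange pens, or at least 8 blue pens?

34

Each of the 6 ink colors has its own threshold; avoid all of them simultaneously.
The worst case stops just short of every target: 7 red, 11 black, 4 green, 7 blue, 2 purple, 2 orange — 7 + 11 + 4 + 7 + 2 + 2 = 33 pens.
One more pen must push some ink color to its target, so 33 + 1 = 34.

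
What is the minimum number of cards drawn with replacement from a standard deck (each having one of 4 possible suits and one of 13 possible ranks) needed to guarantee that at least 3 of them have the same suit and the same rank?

105

There are 4 × 13 = 52 (suit, rank) combinations acting as pigeonholes.
With 52 × 2 = 104 cards drawn with replacement from a standard deck we could place exactly 2 in each, with no (suit, rank) pair reaching 3.
One more forces some (suit, rank) pair to hold 3, so 104 + 1 = 105.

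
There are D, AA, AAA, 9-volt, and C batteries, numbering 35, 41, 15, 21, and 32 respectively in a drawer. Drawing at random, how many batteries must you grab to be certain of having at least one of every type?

The hardest type to obtain is AAA: we could draw every other battery first — 144 − 15 = 129 batteries — without a single AAA one.
The next draw must be AAA, so 129 + 1 = 130.

130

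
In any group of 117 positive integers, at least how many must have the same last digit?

There are 10 possible last digits, which serve as the pigeonholes.
If each of the 10 possible last digits held at most 11, the total would be at most 10 × 11 = 110 < 117, a contradiction.
So at least one holds ⌈117/10⌉ = 12.

12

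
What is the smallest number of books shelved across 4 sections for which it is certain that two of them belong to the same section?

5

There are 4 sections acting as pigeonholes.
With 4 books we could place one in each, avoiding any repeat.
One more forces some class to hold 2, so 4 + 1 = 5.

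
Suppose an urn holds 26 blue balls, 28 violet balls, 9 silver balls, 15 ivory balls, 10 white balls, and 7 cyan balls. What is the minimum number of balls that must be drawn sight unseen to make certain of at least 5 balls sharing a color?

The worst case takes 4 balls of each color without reaching 5 of any: 6 × 4 = 24.
The next ball must bring some color to 5, so 24 + 1 = 25.

25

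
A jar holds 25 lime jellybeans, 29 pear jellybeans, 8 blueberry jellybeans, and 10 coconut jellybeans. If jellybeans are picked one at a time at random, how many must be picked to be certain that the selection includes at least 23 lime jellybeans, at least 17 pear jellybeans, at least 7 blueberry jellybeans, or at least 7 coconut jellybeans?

51

Each of the 4 flavors has its own threshold; avoid all of them simultaneously.
The worst case stops just short of every target: 22 lime, 16 pear, 6 blueberry, 6 coconut — 22 + 16 + 6 + 6 = 50 jellybeans.
One more jellybean must push some flavor to its target, so 50 + 1 = 51.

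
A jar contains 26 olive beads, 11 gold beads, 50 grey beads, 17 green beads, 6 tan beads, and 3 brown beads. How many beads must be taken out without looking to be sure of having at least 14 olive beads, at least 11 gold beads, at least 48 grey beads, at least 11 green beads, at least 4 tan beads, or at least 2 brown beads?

The worst case stops just short of every target: 13 olive, 10 gold, 47 grey, 10 green, 3 tan, 1 brown — 13 + 10 + 47 + 10 + 3 + 1 = 84 beads.
One more bead must push some color to its target, so 84 + 1 = 85.

85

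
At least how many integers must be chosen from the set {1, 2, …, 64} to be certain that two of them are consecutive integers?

Partition {1, …, 64} into 32 pairs: {1,2}, {3,4}, …, {63,64}.
Choosing 32 integers — say the 32 even numbers 2, 4, …, 64 — takes one from each pair and avoids the property.
Choosing 33 forces two into the same pair by pigeonhole, and those are consecutive. So 33.

33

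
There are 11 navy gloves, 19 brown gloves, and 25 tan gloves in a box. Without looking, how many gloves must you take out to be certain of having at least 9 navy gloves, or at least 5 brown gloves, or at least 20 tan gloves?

32

The worst case stops just short of every target: 8 navy, 4 brown, 19 tan — 8 + 4 + 19 = 31 gloves.
One more glove must push some color to its target, so 31 + 1 = 32.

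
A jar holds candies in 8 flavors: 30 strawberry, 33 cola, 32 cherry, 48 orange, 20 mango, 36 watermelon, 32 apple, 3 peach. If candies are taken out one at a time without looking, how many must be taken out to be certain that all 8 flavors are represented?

232

The hardest flavor to obtain is peach: we could draw every other candy first — 234 − 3 = 231 candies — without a single peach one.
The next draw must be peach, so 231 + 1 = 232.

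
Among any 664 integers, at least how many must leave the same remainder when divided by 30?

If each of the 30 residue classes modulo 30 held at most 22, the total would be at most 30 × 22 = 660 < 664, a contradiction.
So at least one holds ⌈664/30⌉ = 23.

23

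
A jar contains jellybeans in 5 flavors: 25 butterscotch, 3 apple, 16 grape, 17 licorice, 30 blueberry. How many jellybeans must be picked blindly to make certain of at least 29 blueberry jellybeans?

90

The worst case draws every non-blueberry jellybean first: 25 + 3 + 16 + 17 = 61.
The next 29 draws are then forced to be blueberry, giving 61 + 29 = 90.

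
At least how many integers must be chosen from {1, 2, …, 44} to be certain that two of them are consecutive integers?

23

Partition {1, …, 44} into 22 pairs: {1,2}, {3,4}, …, {43,44}.
Choosing 22 integers — say the 22 even numbers 2, 4, …, 44 — takes one from each pair and avoids the property.
Choosing 23 forces two into the same pair by pigeonhole, and those are consecutive. So 23.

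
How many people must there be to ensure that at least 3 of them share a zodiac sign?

25

There are 12 zodiac signs acting as pigeonholes.
With 12 × 2 = 24 people we could place exactly 2 in each, with no class reaching 3.
One more forces some class to hold 3, so 24 + 1 = 25.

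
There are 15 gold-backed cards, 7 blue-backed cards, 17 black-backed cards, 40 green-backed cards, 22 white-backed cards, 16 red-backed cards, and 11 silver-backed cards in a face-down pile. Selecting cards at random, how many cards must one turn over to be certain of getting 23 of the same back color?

111

Treat the 7 back colors as pigeonholes.
In the worst case we take at most 22 of each back color, but all 15 gold-backed, all 7 blue-backed, all 17 black-backed, all 16 red-backed, and all 11 silver-backed (fewer than 22), giving 15 + 7 + 17 + 22 + 22 + 16 + 11 = 110.
One more card then forces some back color to 23, so 110 + 1 = 111.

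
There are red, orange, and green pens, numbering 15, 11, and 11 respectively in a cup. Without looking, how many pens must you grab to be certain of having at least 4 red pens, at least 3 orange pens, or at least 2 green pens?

The worst case stops just short of every target: 3 red, 2 orange, 1 green — 3 + 2 + 1 = 6 pens.
One more pen must push some ink color to its target, so 6 + 1 = 7.

7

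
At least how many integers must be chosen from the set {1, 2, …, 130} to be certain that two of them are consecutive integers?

Partition {1, …, 130} into 65 pairs: {1,2}, {3,4}, …, {129,130}.
Choosing 65 integers — say the 65 even numbers 2, 4, …, 130 — takes one from each pair and avoids the property.
Choosing 66 forces two into the same pair by pigeonhole, and those are consecutive. So 66.

66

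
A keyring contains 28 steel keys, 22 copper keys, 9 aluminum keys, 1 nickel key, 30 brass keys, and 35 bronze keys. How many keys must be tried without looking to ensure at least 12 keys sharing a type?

55

In the worst case we take at most 11 of each type, but all 9 aluminum and all 1 nickel (fewer than 11), giving 11 + 11 + 9 + 1 + 11 + 11 = 54.
One more key then forces some type to 12, so 54 + 1 = 55.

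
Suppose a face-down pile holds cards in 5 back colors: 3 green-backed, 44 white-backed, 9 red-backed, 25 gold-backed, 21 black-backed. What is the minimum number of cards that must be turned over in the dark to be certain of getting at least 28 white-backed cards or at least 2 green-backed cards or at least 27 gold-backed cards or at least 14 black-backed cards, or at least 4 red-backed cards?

The worst case stops just short of every target: 1 green-backed, 27 white-backed, 3 red-backed, all 25 gold-backed, 13 black-backed — 1 + 27 + 3 + 25 + 13 = 69 cards.
One more card must push some back color to its target, so 69 + 1 = 70.

70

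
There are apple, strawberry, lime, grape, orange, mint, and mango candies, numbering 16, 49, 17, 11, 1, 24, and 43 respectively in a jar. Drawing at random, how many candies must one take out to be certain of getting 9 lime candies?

The worst case draws every non-lime candy first: 16 + 49 + 11 + 1 + 24 + 43 = 144.
The next 9 draws are then forced to be lime, giving 144 + 9 = 153.

153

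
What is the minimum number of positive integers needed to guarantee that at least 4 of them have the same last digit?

There are 10 possible last digits acting as pigeonholes.
With 10 × 3 = 30 positive integers we could place exactly 3 in each, with no class reaching 4.
One more forces some class to hold 4, so 30 + 1 = 31.

31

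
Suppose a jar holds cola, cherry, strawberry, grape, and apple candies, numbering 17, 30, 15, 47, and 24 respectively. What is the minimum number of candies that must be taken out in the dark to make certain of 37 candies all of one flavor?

123

In the worst case we take at most 36 of each flavor, but all 17 cola, all 30 cherry, all 15 strawberry, and all 24 apple (fewer than 36), giving 17 + 30 + 15 + 36 + 24 = 122.
One more candy then forces some flavor to 37, so 122 + 1 = 123.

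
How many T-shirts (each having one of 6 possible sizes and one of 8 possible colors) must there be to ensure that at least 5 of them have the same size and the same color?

193

There are 6 × 8 = 48 (size, color) combinations acting as pigeonholes.
With 48 × 4 = 192 T-shirts we could place exactly 4 in each, with no (size, color) pair reaching 5.
One more forces some (size, color) pair to hold 5, so 192 + 1 = 193.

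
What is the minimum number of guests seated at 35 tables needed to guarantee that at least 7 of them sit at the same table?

There are 35 tables acting as pigeonholes.
With 35 × 6 = 210 guests we could place exactly 6 in each, with no class reaching 7.
One more forces some class to hold 7, so 210 + 1 = 211.

211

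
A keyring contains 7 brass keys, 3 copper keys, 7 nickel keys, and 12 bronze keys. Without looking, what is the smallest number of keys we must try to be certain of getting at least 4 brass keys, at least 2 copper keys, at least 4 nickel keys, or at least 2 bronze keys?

9

The worst case stops just short of every target: 3 brass, 1 copper, 3 nickel, 1 bronze — 3 + 1 + 3 + 1 = 8 keys.
One more key must push some type to its target, so 8 + 1 = 9.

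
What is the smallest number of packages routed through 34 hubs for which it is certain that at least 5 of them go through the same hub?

There are 34 hubs acting as pigeonholes.
With 34 × 4 = 136 packages we could place exactly 4 in each, with no class reaching 5.
One more forces some class to hold 5, so 136 + 1 = 137.

137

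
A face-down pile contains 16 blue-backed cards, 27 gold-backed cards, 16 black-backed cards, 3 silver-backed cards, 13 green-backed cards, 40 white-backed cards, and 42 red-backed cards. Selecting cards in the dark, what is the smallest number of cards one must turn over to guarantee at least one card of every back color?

155

The hardest back color to obtain is silver-backed: we could draw every other card first — 157 − 3 = 154 cards — without a single silver-backed one.
The next draw must be silver-backed, so 154 + 1 = 155.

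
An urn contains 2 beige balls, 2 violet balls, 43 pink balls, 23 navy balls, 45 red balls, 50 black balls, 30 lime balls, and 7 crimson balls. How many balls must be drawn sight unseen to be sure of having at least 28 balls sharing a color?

143

In the worst case we take at most 27 of each color, but all 2 beige, all 2 violet, all 23 navy, and all 7 crimson (fewer than 27), giving 2 + 2 + 27 + 23 + 27 + 27 + 27 + 7 = 142.
One more ball then forces some color to 28, so 142 + 1 = 143.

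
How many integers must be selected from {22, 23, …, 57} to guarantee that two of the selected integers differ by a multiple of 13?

Group the integers by remainder mod 13; there are 13 residue classes, each nonempty in this range.
Choosing one from each class (13 integers) avoids any shared remainder.
One more choice must repeat a class, so two differ by a multiple of 13. Hence 13 + 1 = 14.

14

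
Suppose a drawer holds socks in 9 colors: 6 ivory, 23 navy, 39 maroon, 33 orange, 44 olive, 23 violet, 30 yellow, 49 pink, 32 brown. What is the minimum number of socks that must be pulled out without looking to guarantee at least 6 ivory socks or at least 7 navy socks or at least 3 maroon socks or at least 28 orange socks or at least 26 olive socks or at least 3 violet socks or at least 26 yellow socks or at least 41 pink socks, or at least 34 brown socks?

165

The worst case stops just short of every target: 5 ivory, 6 navy, 2 maroon, 27 orange, 25 olive, 2 violet, 25 yellow, 40 pink, all 32 brown — 5 + 6 + 2 + 27 + 25 + 2 + 25 + 40 + 32 = 164 socks.
One more sock must push some color to its target, so 164 + 1 = 165.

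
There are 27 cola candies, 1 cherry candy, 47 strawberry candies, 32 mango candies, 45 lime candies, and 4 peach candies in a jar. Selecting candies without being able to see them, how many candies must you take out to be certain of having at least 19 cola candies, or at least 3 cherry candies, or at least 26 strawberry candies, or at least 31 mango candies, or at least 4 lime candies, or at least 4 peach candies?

Each of the 6 flavors has its own threshold; avoid all of them simultaneously.
The worst case stops just short of every target: 18 cola, all 1 cherry, 25 strawberry, 30 mango, 3 lime, 3 peach — 18 + 1 + 25 + 30 + 3 + 3 = 80 candies.
One more candy must push some flavor to its target, so 80 + 1 = 81.

81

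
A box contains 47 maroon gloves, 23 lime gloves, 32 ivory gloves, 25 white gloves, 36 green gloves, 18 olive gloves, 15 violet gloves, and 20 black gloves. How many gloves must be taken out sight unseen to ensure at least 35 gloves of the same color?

In the worst case we take at most 34 of each color, but all 23 lime, all 32 ivory, all 25 white, all 18 olive, all 15 violet, and all 20 black (fewer than 34), giving 34 + 23 + 32 + 25 + 34 + 18 + 15 + 20 = 201.
One more glove then forces some color to 35, so 201 + 1 = 202.

202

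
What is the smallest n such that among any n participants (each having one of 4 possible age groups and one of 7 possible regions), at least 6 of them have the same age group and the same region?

There are 4 × 7 = 28 (age group, region) combinations acting as pigeonholes.
With 28 × 5 = 140 participants we could place exactly 5 in each, with no (age group, region) pair reaching 6.
One more forces some (age group, region) pair to hold 6, so 140 + 1 = 141.

141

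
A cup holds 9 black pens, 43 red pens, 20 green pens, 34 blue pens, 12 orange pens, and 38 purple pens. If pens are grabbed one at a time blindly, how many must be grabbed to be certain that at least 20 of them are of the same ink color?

Treat the 6 ink colors as pigeonholes.
In the worst case we take at most 19 of each ink color, but all 9 black and all 12 orange (fewer than 19), giving 9 + 19 + 19 + 19 + 12 + 19 = 97.
One more pen then forces some ink color to 20, so 97 + 1 = 98.

98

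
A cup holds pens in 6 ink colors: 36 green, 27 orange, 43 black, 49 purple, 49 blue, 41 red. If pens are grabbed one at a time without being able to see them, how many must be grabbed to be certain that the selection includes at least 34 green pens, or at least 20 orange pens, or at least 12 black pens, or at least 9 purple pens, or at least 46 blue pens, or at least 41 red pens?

The worst case stops just short of every target: 33 green, 19 orange, 11 black, 8 purple, 45 blue, 40 red — 33 + 19 + 11 + 8 + 45 + 40 = 156 pens.
One more pen must push some ink color to its target, so 156 + 1 = 157.

157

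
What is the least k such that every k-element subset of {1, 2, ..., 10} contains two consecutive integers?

6

Partition {1, …, 10} into 5 pairs: {1,2}, {3,4}, …, {9,10}.
Choosing 5 integers — say the 5 even numbers 2, 4, …, 10 — takes one from each pair and avoids the property.
Choosing 6 forces two into the same pair by pigeonhole, and those are consecutive. So 6.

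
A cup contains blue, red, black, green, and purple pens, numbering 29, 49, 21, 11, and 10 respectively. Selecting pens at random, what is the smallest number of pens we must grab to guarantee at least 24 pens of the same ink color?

Treat the 5 ink colors as pigeonholes.
In the worst case we take at most 23 of each ink color, but all 21 black, all 11 green, and all 10 purple (fewer than 23), giving 23 + 23 + 21 + 11 + 10 = 88.
One more pen then forces some ink color to 24, so 88 + 1 = 89.

89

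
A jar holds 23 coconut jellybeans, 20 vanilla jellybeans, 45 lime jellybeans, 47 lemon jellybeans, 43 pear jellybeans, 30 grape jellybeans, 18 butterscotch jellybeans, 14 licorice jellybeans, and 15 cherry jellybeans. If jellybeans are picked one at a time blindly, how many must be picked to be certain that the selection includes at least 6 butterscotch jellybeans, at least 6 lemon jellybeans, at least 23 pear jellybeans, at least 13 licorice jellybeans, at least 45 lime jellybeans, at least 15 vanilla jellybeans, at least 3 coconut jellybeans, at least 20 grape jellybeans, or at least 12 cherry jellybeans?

135

The worst case stops just short of every target: 2 coconut, 14 vanilla, 44 lime, 5 lemon, 22 pear, 19 grape, 5 butterscotch, 12 licorice, 11 cherry — 2 + 14 + 44 + 5 + 22 + 19 + 5 + 12 + 11 = 134 jellybeans.
One more jellybean must push some flavor to its target, so 134 + 1 = 135.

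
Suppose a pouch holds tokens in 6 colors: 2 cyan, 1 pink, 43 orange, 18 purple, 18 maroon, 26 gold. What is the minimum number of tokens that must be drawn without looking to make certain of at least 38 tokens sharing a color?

103

Treat the 6 colors as pigeonholes.
In the worst case we take at most 37 of each color, but all 2 cyan, all 1 pink, all 18 purple, all 18 maroon, and all 26 gold (fewer than 37), giving 2 + 1 + 37 + 18 + 18 + 26 = 102.
One more token then forces some color to 38, so 102 + 1 = 103.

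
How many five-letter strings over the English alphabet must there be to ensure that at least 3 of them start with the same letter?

There are 26 possible first letters acting as pigeonholes.
With 26 × 2 = 52 five-letter strings over the English alphabet we could place exactly 2 in each, with no class reaching 3.
One more forces some class to hold 3, so 52 + 1 = 53.

53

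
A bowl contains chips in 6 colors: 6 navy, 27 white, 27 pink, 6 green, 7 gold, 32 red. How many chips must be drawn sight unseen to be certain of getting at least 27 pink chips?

105

The worst case draws every non-pink chip first: 6 + 27 + 6 + 7 + 32 = 78.
The next 27 draws are then forced to be pink, giving 78 + 27 = 105.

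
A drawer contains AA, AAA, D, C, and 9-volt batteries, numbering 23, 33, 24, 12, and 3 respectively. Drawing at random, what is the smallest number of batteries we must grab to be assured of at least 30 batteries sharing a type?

In the worst case we take at most 29 of each type, but all 23 AA, all 24 D, all 12 C, and all 3 9-volt (fewer than 29), giving 23 + 29 + 24 + 12 + 3 = 91.
One more battery then forces some type to 30, so 91 + 1 = 92.

92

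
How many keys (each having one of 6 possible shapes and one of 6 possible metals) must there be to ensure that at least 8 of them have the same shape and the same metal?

There are 6 × 6 = 36 (shape, metal) combinations acting as pigeonholes.
With 36 × 7 = 252 keys we could place exactly 7 in each, with no (shape, metal) pair reaching 8.
One more forces some (shape, metal) pair to hold 8, so 252 + 1 = 253.

253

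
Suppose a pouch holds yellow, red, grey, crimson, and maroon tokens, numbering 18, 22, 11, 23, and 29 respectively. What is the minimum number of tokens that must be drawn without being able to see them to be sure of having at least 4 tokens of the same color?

16

Treat the 5 colors as pigeonholes.
The worst case takes 3 tokens of each color without reaching 4 of any: 5 × 3 = 15.
The next token must bring some color to 4, so 15 + 1 = 16.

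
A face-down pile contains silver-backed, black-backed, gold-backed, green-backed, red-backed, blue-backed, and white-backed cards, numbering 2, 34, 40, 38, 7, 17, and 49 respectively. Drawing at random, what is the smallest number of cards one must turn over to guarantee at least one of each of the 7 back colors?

186

The hardest back color to obtain is silver-backed: we could draw every other card first — 187 − 2 = 185 cards — without a single silver-backed one.
The next draw must be silver-backed, so 185 + 1 = 186.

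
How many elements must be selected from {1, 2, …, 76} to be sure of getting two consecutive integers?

39

Partition {1, …, 76} into 38 pairs: {1,2}, {3,4}, …, {75,76}.
Choosing 38 integers — say the 38 even numbers 2, 4, …, 76 — takes one from each pair and avoids the property.
Choosing 39 forces two into the same pair by pigeonhole, and those are consecutive. So 39.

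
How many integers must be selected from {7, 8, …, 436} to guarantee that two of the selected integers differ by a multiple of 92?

93

Group the integers by remainder mod 92; there are 92 residue classes, each nonempty in this range.
Choosing one from each class (92 integers) avoids any shared remainder.
One more choice must repeat a class, so two differ by a multiple of 92. Hence 92 + 1 = 93.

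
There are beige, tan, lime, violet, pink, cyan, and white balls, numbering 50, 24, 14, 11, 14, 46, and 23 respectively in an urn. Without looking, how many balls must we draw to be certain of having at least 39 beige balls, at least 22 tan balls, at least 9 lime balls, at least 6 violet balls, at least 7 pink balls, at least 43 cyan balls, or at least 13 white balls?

The worst case stops just short of every target: 38 beige, 21 tan, 8 lime, 5 violet, 6 pink, 42 cyan, 12 white — 38 + 21 + 8 + 5 + 6 + 42 + 12 = 132 balls.
One more ball must push some color to its target, so 132 + 1 = 133.

133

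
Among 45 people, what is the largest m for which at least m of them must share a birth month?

There are 12 months of the year, which serve as the pigeonholes.
If each of the 12 months of the year held at most 3, the total would be at most 12 × 3 = 36 < 45, a contradiction.
So at least one holds ⌈45/12⌉ = 4.

4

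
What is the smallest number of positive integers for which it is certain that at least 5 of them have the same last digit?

There are 10 possible last digits acting as pigeonholes.
With 10 × 4 = 40 positive integers we could place exactly 4 in each, with no class reaching 5.
One more forces some class to hold 5, so 40 + 1 = 41.

41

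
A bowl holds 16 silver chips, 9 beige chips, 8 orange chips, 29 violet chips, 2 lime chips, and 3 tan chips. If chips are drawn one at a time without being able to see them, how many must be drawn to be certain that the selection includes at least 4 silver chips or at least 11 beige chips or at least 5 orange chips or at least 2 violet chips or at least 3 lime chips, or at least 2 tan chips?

The worst case stops just short of every target: 3 silver, all 9 beige, 4 orange, 1 violet, 2 lime, 1 tan — 3 + 9 + 4 + 1 + 2 + 1 = 20 chips.
One more chip must push some color to its target, so 20 + 1 = 21.

21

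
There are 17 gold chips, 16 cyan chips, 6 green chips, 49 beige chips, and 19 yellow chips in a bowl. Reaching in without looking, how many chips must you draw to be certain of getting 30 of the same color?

In the worst case we take at most 29 of each color, but all 17 gold, all 16 cyan, all 6 green, and all 19 yellow (fewer than 29), giving 17 + 16 + 6 + 29 + 19 = 87.
One more chip then forces some color to 30, so 87 + 1 = 88.

88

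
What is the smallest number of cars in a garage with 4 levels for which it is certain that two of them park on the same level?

There are 4 levels acting as pigeonholes.
With 4 cars we could place one in each, avoiding any repeat.
One more forces some class to hold 2, so 4 + 1 = 5.

5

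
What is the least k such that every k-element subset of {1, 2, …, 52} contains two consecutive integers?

Partition {1, …, 52} into 26 pairs: {1,2}, {3,4}, …, {51,52}.
Choosing 26 integers — say the 26 even numbers 2, 4, …, 52 — takes one from each pair and avoids the property.
Choosing 27 forces two into the same pair by pigeonhole, and those are consecutive. So 27.

27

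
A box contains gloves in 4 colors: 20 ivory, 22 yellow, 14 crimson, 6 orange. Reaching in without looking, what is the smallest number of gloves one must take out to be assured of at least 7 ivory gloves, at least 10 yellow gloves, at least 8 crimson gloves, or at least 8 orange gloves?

Each of the 4 colors has its own threshold; avoid all of them simultaneously.
The worst case stops just short of every target: 6 ivory, 9 yellow, 7 crimson, all 6 orange — 6 + 9 + 7 + 6 = 28 gloves.
One more glove must push some color to its target, so 28 + 1 = 29.

29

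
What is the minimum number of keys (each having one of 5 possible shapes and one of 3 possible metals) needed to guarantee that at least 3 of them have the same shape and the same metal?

31

There are 5 × 3 = 15 (shape, metal) combinations acting as pigeonholes.
With 15 × 2 = 30 keys we could place exactly 2 in each, with no (shape, metal) pair reaching 3.
One more forces some (shape, metal) pair to hold 3, so 30 + 1 = 31.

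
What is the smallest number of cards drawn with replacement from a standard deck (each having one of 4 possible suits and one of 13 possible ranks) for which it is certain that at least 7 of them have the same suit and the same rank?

There are 4 × 13 = 52 (suit, rank) combinations acting as pigeonholes.
With 52 × 6 = 312 cards drawn with replacement from a standard deck we could place exactly 6 in each, with no (suit, rank) pair reaching 7.
One more forces some (suit, rank) pair to hold 7, so 312 + 1 = 313.

313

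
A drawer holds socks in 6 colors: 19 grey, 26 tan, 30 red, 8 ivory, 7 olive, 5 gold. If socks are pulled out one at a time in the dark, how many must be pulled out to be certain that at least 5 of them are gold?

95

The worst case draws every non-gold sock first: 19 + 26 + 30 + 8 + 7 = 90.
The next 5 draws are then forced to be gold, giving 90 + 5 = 95.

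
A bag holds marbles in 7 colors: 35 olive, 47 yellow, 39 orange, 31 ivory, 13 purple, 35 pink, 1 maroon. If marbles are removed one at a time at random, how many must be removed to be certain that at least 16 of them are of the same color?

In the worst case we take at most 15 of each color, but all 13 purple and all 1 maroon (fewer than 15), giving 15 + 15 + 15 + 15 + 13 + 15 + 1 = 89.
One more marble then forces some color to 16, so 89 + 1 = 90.

90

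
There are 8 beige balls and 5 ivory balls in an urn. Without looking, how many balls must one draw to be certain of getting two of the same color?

3

The worst case takes 1 ball of each color without reaching 2 of any: 2 × 1 = 2.
The next ball must bring some color to 2, so 2 + 1 = 3.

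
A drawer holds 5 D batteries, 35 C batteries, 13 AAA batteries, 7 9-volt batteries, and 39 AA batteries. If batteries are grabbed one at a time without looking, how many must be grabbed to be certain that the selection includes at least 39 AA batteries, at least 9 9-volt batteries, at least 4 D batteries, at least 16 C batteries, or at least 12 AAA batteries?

75

Each of the 5 types has its own threshold; avoid all of them simultaneously.
The worst case stops just short of every target: 3 D, 15 C, 11 AAA, all 7 9-volt, 38 AA — 3 + 15 + 11 + 7 + 38 = 74 batteries.
One more battery must push some type to its target, so 74 + 1 = 75.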